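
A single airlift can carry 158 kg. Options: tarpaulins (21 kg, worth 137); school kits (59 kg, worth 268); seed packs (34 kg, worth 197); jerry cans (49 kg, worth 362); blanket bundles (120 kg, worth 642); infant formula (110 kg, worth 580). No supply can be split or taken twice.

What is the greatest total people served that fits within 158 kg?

By people served per kg: jerry cans 7.39, tarpaulins 6.52, seed packs 5.79, blanket bundles 5.35 lead.
Taking the top-ratio supplies first gives tarpaulins + seed packs + jerry cans for 696 (104 kg).
Dropping tarpaulins and jerry cans frees 70 kg; slotting in blanket bundles (120 kg) lifts the total to 839 at 154 kg.

839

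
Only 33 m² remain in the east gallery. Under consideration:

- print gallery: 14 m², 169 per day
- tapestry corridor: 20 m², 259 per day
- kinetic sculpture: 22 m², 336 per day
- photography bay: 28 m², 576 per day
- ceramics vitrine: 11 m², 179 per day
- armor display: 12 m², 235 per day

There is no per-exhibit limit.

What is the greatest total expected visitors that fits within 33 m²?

576

By expected visitors per m²: photography bay 20.57, armor display 19.58, ceramics vitrine 16.27 lead.
Taking photography bay: 28 m² used, 576 in expected visitors.
Nothing else within 33 m² beats 576.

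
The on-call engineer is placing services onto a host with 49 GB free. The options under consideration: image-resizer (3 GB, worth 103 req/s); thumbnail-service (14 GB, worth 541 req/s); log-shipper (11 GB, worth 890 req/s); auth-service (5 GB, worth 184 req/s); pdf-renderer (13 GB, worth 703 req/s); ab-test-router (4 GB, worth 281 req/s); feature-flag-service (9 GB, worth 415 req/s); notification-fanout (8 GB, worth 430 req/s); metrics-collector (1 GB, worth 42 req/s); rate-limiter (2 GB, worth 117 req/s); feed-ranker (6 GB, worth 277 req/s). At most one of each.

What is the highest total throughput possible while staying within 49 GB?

2882

Taking the top-ratio services first gives image-resizer + log-shipper + pdf-renderer + ab-test-router + notification-fanout + metrics-collector + rate-limiter + feed-ranker for 2843 (48 GB).
Replace image-resizer and metrics-collector with auth-service: the trade gains 39 net, giving 2882 at 49 GB.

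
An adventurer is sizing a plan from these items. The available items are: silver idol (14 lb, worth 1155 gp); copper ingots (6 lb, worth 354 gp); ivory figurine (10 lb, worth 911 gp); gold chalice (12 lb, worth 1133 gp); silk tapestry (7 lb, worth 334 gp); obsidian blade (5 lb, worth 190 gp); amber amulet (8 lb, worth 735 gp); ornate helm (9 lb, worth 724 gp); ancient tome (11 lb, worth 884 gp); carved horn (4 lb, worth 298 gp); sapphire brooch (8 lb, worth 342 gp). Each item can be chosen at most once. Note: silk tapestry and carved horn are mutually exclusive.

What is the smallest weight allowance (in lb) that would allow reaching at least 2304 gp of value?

Need the lightest bundle worth ≥ 2304.
ivory figurine + gold chalice + carved horn reaches 2342 using 26 lb.
Any bundle with less than 26 lb falls short of 2304.

26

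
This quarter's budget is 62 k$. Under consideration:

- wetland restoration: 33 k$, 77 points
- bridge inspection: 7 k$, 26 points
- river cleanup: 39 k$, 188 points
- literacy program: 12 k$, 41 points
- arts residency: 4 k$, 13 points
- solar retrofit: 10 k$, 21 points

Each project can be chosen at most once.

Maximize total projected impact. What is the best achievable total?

268

Ranking by ratio (projected impact/k$): river cleanup 4.82, bridge inspection 3.71, literacy program 3.42.
Bridge inspection + river cleanup + literacy program + arts residency uses 62 of the 62 k$ and totals 268.
Runner-up bridge inspection + river cleanup + literacy program tops out at 255.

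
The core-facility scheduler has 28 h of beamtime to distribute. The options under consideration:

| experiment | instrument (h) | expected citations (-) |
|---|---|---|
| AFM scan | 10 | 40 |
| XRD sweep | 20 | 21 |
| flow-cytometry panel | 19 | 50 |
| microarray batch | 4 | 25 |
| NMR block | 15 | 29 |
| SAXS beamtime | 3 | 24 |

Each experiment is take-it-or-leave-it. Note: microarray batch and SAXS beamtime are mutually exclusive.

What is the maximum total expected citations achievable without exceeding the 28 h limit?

Best packing: AFM scan + NMR block + SAXS beamtime — 28 h, 93 total.
That's the maximum — no feasible swap from here does better than 93.

93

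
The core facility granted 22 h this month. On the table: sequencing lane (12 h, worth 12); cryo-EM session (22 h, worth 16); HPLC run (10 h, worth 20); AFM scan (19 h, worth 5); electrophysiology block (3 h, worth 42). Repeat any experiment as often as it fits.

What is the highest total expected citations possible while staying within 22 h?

294

By expected citations per h: electrophysiology block 14.00, HPLC run 2.00, sequencing lane 1.00 lead.
The ratio ordering already packs tightly: 7×electrophysiology block, 21 h, 294.
That's the maximum — no swap from here does better than 294.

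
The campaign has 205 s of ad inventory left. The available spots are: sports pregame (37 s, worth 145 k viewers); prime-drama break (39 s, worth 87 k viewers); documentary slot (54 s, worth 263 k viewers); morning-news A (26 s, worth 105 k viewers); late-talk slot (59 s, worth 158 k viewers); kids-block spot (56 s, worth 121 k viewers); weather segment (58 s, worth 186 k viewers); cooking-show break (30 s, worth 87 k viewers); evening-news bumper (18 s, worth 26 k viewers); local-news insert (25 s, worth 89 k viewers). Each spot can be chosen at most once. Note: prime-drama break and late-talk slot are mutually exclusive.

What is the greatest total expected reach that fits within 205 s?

788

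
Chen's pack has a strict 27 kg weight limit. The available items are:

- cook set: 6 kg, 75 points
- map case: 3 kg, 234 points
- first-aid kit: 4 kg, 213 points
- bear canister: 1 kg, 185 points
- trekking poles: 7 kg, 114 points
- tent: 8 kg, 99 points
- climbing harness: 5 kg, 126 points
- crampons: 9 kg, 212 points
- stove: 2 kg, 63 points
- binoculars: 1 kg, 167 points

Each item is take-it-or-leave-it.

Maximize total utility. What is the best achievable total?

1200

The ratio ordering already packs tightly: map case + first-aid kit + bear canister + climbing harness + crampons + stove + binoculars, 25 kg, 1200.
The closest alternative, map case + first-aid kit + bear canister + trekking poles + crampons + stove + binoculars, reaches only 1188.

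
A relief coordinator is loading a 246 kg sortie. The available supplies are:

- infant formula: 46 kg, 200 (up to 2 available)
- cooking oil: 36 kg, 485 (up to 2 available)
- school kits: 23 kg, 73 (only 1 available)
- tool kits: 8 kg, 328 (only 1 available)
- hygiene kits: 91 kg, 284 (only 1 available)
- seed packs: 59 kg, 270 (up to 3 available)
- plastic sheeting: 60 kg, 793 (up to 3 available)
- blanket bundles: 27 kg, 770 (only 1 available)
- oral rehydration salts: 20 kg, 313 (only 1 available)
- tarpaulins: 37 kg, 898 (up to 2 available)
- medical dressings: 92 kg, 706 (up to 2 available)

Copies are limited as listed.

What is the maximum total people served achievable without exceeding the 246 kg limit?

4657

Filling by ratio: 2×cooking oil + school kits + tool kits + blanket bundles + oral rehydration salts + 2×tarpaulins for 4250, with 22 kg left unused.
Dropping school kits and oral rehydration salts frees 43 kg; slotting in plastic sheeting (60 kg) lifts the total to 4657 at 241 kg.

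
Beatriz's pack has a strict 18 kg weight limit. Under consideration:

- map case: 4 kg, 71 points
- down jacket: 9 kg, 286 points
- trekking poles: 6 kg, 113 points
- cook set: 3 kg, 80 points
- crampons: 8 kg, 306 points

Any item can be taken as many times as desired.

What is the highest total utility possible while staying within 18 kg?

612

2×crampons uses 16 of the 18 kg and totals 612.
No other feasible combination exceeds 612.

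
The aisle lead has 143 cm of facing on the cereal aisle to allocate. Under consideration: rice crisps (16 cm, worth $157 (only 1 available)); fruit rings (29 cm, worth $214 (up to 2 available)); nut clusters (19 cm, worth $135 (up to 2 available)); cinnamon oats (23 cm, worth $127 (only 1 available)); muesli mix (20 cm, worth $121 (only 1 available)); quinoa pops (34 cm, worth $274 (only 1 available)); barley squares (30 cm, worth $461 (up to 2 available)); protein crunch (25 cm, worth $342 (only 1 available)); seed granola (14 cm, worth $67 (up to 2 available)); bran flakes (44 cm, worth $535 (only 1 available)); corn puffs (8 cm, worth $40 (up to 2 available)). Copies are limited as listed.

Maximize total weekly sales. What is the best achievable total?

1866

Filling by ratio: 2×barley squares + protein crunch + bran flakes + corn puffs for 1839, with 6 cm left unused.
Replace corn puffs with seed granola: the trade gains 27 net, giving 1866 at 143 cm.
No other feasible combination exceeds 1866.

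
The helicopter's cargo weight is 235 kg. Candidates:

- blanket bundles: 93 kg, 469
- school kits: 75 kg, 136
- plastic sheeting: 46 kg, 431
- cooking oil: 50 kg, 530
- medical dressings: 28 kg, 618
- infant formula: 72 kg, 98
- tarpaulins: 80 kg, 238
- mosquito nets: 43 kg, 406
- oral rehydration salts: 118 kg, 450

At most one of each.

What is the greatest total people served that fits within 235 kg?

2048

Ranking by ratio (people served/kg): medical dressings 22.07, cooking oil 10.60, mosquito nets 9.44.
Filling by ratio: plastic sheeting + cooking oil + medical dressings + mosquito nets for 1985, with 68 kg left unused.
The 43 kg tied up in mosquito nets is better spent on blanket bundles — total rises to 2048 (217 kg).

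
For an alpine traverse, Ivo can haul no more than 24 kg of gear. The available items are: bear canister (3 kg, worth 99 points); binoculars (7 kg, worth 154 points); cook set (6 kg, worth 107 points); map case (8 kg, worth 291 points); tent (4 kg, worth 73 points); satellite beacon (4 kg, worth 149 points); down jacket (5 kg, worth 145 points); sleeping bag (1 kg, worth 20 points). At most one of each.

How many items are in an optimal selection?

Optimal total is 757.
bear canister + map case + tent + satellite beacon + down jacket hits 757 at 24 kg.
All optima have 5 items.

5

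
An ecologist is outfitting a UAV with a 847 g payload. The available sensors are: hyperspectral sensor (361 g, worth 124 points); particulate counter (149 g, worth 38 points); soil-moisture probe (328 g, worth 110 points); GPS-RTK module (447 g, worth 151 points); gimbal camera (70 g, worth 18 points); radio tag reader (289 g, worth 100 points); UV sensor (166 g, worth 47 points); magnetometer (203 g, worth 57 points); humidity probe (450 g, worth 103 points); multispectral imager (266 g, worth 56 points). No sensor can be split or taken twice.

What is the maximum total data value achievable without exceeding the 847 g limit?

A density-first pass picks hyperspectral sensor + radio tag reader + UV sensor — 271 at 816 g.
Reworking the packing: soil-moisture probe + GPS-RTK module + gimbal camera uses 845 g and improves the total to 279.
The spare 2 g is too small for any remaining sensor, and no exchange beats 279.

279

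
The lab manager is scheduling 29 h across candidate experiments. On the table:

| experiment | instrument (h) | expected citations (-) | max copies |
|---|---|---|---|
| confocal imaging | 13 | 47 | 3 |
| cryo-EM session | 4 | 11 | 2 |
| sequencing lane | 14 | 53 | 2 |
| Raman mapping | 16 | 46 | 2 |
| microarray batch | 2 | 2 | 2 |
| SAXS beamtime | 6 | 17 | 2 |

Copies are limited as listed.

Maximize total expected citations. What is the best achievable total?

2×sequencing lane uses 28 of the 29 h and totals 106.

106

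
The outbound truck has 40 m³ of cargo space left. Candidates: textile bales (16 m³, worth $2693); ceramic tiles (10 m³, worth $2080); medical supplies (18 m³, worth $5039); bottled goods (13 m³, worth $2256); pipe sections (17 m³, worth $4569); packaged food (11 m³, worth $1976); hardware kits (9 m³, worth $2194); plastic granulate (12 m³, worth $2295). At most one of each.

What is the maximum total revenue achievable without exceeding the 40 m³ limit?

9608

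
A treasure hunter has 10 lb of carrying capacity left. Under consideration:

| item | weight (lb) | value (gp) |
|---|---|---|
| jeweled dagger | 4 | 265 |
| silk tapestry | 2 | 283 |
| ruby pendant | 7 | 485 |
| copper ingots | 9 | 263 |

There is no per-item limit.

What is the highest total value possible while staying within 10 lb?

5×silk tapestry uses 10 of the 10 lb and totals 1415.
Every other selection either busts 10 lb or fails to beat 1415.

1415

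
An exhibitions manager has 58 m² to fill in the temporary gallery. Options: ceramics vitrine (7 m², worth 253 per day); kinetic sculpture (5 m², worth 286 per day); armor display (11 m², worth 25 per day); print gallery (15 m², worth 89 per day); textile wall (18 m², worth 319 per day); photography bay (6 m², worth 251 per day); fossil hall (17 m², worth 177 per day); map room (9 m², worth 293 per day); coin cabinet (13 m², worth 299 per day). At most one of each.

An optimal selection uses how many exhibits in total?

6

Best achievable expected visitors is 1701.
For example ceramics vitrine + kinetic sculpture + textile wall + photography bay + map room + coin cabinet achieves it, using 58 m².
Any selection reaching 1701 contains exactly 6 exhibits.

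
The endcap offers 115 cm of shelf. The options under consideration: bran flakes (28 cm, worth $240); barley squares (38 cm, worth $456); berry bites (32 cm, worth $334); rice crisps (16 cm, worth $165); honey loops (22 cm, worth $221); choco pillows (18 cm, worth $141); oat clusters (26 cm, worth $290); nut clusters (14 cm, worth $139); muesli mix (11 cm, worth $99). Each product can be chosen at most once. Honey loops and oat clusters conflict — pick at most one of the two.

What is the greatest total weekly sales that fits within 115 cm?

Barley squares + berry bites + rice crisps + oat clusters uses 112 of the 115 cm and totals 1245.
Next best is barley squares + berry bites + choco pillows + oat clusters at 1221 (114 cm) — short by 24.

1245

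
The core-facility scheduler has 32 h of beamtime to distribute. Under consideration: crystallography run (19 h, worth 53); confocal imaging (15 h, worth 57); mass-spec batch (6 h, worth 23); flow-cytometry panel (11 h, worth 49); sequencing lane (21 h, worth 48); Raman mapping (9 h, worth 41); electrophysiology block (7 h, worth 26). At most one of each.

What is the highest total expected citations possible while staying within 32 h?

Density check — Raman mapping 4.56, flow-cytometry panel 4.45, mass-spec batch 3.83, confocal imaging 3.80 are the best per h.
Filling by ratio: mass-spec batch + flow-cytometry panel + Raman mapping for 113, with 6 h left unused.
The 9 h tied up in Raman mapping is better spent on confocal imaging — total rises to 129 (32 h).
The closest alternative, confocal imaging + Raman mapping + electrophysiology block, reaches only 124.

129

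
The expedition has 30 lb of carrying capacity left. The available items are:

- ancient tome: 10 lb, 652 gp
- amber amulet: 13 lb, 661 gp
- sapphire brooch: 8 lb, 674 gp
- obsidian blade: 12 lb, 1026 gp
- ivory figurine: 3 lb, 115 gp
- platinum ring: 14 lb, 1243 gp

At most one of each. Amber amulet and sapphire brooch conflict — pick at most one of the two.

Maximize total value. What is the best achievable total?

2384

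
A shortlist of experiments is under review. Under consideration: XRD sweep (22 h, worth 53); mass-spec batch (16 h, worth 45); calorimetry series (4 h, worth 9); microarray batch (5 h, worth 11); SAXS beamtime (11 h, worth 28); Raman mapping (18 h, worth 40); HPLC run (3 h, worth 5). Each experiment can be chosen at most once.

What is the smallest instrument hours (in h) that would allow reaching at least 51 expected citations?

20

Minimise h subject to total expected citations ≥ 51.
mass-spec batch + calorimetry series: 54 expected citations at 20 h.
Any bundle with less than 20 h falls short of 51.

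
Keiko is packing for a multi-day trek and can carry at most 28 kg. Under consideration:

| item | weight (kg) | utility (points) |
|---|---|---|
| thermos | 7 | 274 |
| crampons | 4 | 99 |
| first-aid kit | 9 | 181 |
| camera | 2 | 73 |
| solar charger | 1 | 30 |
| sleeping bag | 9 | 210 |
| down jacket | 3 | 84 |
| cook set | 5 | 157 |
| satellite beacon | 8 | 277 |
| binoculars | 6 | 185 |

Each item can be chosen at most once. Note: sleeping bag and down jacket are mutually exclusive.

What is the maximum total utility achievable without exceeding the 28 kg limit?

966

Thermos + camera + cook set + satellite beacon + binoculars uses 28 of the 28 kg and totals 966.
Runner-up thermos + crampons + camera + solar charger + satellite beacon + binoculars tops out at 938.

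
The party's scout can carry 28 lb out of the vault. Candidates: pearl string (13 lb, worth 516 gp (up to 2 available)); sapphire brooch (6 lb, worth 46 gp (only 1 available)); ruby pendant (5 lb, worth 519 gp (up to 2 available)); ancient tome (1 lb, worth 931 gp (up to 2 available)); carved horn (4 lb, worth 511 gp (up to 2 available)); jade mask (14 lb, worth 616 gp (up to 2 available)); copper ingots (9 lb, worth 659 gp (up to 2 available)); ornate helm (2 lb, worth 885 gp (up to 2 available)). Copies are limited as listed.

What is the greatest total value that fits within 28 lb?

5832

The ratio heuristic lands on 2×ruby pendant + 2×ancient tome + 2×carved horn + 2×ornate helm (5692) but leaves 4 lb idle.
Dropping ruby pendant frees 5 lb; slotting in copper ingots (9 lb) lifts the total to 5832 at 28 lb.
That's the maximum — no swap from here does better than 5832.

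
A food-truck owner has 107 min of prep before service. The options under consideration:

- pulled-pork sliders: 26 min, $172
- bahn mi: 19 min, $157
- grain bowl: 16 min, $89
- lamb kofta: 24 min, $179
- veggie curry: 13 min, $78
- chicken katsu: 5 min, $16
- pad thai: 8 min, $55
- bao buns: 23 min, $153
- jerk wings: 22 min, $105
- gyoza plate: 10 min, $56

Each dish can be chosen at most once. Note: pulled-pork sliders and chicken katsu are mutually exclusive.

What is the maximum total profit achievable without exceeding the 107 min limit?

739

Pulled-pork sliders + bahn mi + lamb kofta + veggie curry + bao buns uses 105 of the 107 min and totals 739.
That's the maximum — no feasible swap from here does better than 739.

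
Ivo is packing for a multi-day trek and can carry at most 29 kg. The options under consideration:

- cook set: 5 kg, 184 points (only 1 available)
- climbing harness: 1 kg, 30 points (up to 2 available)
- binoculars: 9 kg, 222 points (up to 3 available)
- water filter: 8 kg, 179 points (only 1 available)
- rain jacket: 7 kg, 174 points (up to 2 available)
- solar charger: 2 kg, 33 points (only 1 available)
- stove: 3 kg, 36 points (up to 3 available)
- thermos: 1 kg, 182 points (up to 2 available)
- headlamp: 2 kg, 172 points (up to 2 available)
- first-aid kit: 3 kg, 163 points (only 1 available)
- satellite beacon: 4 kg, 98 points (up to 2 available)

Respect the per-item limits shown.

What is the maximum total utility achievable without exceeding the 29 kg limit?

A density-first pass picks cook set + 2×climbing harness + rain jacket + solar charger + 2×thermos + 2×headlamp + first-aid kit + satellite beacon — 1420 at 29 kg.
The 9 kg tied up in rain jacket and solar charger is better spent on binoculars — total rises to 1435 (29 kg).
Nothing else within 29 kg beats 1435.

1435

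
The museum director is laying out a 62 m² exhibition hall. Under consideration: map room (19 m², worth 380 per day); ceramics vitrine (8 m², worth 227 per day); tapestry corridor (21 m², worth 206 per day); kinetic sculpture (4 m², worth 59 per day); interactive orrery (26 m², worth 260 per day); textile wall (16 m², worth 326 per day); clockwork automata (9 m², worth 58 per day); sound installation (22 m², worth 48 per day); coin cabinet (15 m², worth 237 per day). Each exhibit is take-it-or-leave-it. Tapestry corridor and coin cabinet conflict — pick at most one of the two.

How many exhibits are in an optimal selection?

5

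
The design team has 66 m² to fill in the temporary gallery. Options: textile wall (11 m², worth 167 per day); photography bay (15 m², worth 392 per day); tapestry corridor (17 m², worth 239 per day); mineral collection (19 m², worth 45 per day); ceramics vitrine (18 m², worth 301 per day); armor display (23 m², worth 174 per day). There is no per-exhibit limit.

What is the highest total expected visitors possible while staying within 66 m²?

Taking 4×photography bay: 60 m² used, 1568 in expected visitors.

1568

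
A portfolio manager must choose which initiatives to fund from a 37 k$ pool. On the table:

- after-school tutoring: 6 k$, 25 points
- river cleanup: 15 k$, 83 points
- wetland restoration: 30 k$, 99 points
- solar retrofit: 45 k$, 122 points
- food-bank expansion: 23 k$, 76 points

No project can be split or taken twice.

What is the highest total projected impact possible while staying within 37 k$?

Filling by ratio: after-school tutoring + river cleanup for 108, with 16 k$ left unused.
The 15 k$ tied up in river cleanup is better spent on wetland restoration — total rises to 124 (36 k$).
Next best is after-school tutoring + river cleanup at 108 (21 k$) — short by 16.

124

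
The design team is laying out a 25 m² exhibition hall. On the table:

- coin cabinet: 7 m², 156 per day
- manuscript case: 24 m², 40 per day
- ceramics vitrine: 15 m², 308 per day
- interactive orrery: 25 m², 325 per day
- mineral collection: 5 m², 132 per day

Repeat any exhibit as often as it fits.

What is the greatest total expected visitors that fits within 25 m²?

Ranking by ratio (expected visitors/m²): mineral collection 26.40, coin cabinet 22.29, ceramics vitrine 20.53, interactive orrery 13.00.
The ratio ordering already packs tightly: 5×mineral collection, 25 m², 660.
That's the maximum — no swap from here does better than 660.

660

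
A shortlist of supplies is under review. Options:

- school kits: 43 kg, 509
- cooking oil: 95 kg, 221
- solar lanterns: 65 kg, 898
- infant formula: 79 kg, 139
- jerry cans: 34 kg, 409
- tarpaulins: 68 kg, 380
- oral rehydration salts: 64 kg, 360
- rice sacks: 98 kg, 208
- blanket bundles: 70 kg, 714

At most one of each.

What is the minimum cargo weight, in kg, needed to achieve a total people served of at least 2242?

Look for the lowest-cargo combination reaching 2242.
Taking school kits + solar lanterns + jerry cans + blanket bundles gives 2530 (≥ 2242) for 212 kg.
Any bundle with less than 212 kg falls short of 2242.

212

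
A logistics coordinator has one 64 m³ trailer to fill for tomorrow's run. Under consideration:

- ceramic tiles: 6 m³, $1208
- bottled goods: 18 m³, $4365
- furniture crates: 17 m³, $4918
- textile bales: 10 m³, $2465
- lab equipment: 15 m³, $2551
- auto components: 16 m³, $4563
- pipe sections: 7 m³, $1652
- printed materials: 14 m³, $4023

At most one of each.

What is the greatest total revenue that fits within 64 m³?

17621

The ratio ordering already packs tightly: furniture crates + textile bales + auto components + pipe sections + printed materials, 64 m³, 17621.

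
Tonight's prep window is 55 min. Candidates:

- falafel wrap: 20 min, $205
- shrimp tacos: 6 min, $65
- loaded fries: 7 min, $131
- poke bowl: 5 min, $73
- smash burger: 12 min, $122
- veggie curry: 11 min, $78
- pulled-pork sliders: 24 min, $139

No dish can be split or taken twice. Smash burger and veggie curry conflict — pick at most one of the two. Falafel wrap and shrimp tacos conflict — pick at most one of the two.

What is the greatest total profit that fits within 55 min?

531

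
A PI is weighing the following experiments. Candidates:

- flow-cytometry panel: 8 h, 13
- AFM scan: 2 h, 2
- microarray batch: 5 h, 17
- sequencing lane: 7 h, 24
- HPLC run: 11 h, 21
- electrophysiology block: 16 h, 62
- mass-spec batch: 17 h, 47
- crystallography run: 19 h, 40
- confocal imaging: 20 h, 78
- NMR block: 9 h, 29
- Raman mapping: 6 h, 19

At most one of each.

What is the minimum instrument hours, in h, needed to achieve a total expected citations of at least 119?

32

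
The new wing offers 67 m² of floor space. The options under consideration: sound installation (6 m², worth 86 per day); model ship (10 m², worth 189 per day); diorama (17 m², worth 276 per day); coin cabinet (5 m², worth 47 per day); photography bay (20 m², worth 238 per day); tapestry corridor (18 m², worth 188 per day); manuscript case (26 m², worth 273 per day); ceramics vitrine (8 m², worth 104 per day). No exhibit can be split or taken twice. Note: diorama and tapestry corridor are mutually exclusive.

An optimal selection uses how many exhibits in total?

Best achievable expected visitors is 940.
For example sound installation + model ship + diorama + coin cabinet + photography bay + ceramics vitrine achieves it, using 66 m².
All optima have 6 exhibits.

6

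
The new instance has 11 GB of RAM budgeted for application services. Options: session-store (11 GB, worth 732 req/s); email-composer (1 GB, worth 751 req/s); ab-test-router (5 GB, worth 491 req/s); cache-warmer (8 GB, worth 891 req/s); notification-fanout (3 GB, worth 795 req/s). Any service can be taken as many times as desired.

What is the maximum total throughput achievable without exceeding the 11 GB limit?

8261

Best packing: 11×email-composer — 11 GB, 8261 total.
Nothing else within 11 GB beats 8261.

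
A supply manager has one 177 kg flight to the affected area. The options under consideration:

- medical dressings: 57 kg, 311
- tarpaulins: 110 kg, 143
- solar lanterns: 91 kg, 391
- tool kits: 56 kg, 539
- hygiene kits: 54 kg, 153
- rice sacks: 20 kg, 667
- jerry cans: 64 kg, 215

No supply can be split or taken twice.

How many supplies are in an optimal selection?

Optimal total is 1597.
solar lanterns + tool kits + rice sacks hits 1597 at 167 kg.
All optima have 3 supplies.

3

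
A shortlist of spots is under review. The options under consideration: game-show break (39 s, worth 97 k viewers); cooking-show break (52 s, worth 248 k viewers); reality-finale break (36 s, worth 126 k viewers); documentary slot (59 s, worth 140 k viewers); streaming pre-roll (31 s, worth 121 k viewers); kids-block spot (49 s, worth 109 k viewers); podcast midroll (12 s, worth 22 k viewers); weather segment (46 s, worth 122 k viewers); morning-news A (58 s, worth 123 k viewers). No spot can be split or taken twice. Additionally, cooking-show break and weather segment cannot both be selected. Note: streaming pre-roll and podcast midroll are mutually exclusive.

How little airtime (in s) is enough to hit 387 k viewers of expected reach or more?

Minimise s subject to total expected reach ≥ 387.
cooking-show break + reality-finale break + podcast midroll: 396 expected reach at 100 s.
No combination under 100 s hits 387.

100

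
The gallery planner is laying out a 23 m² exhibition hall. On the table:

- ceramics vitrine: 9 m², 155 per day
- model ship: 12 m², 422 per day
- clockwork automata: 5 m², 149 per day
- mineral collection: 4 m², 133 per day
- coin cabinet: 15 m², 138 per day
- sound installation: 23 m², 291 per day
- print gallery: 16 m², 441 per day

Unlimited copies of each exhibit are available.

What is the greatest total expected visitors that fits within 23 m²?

720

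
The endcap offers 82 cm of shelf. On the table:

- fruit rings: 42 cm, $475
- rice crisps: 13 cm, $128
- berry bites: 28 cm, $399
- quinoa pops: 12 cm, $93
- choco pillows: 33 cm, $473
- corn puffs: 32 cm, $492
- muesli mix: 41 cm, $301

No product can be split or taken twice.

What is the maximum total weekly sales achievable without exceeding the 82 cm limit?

Ranking by ratio (weekly sales/cm): corn puffs 15.38, choco pillows 14.33, berry bites 14.25.
Best packing: rice crisps + choco pillows + corn puffs — 78 cm, 1093 total.

1093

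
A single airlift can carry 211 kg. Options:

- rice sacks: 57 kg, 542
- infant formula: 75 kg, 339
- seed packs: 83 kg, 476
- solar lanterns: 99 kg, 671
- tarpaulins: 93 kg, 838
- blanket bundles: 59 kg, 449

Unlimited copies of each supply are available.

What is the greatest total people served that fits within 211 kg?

The ratio heuristic lands on 3×rice sacks (1626) but leaves 40 kg idle.
Replace rice sacks with tarpaulins: the trade gains 296 net, giving 1922 at 207 kg.

1922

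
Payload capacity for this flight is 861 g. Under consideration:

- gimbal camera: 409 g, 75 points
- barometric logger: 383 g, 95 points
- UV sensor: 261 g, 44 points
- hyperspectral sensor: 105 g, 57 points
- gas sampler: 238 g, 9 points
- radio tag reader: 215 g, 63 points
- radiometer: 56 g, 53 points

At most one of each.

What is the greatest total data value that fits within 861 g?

268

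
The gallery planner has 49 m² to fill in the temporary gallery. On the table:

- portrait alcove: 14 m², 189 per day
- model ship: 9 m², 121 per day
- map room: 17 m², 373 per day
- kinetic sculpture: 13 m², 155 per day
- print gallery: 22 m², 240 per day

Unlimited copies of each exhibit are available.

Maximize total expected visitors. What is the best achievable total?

935

Taking portrait alcove + 2×map room: 48 m² used, 935 in expected visitors.
That's the maximum — no swap from here does better than 935.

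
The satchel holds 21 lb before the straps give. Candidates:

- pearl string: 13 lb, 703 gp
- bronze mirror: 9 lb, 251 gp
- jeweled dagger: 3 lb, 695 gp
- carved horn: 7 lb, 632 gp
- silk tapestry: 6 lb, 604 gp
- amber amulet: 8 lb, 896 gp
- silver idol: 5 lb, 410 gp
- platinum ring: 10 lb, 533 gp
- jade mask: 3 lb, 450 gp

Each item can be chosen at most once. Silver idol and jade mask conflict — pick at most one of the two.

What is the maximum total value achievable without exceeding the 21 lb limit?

Taking the top-ratio items first gives jeweled dagger + silk tapestry + amber amulet + jade mask for 2645 (20 lb).
Replace silk tapestry with carved horn: the trade gains 28 net, giving 2673 at 21 lb.

2673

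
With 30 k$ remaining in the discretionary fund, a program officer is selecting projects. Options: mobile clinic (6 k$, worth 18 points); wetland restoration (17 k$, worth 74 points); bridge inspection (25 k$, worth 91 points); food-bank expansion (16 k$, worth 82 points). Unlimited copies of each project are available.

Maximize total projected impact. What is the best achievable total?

118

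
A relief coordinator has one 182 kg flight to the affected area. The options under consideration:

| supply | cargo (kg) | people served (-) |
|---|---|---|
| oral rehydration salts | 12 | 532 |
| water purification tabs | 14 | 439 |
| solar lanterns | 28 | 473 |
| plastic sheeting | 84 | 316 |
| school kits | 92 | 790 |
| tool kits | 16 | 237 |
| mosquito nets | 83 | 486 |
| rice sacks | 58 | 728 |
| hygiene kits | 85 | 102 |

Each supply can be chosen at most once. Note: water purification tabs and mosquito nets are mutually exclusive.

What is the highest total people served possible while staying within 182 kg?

A density-first pass picks oral rehydration salts + water purification tabs + solar lanterns + tool kits + rice sacks — 2409 at 128 kg.
Replace solar lanterns and tool kits with school kits: the trade gains 80 net, giving 2489 at 176 kg.
Next best is oral rehydration salts + water purification tabs + solar lanterns + school kits + tool kits at 2471 (162 kg) — short by 18.

2489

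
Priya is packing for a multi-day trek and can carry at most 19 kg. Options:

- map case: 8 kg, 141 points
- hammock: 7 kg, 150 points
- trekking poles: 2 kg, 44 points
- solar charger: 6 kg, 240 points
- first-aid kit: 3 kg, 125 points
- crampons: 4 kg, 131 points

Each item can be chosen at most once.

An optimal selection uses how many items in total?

4

Best achievable utility is 565.
For example hammock + trekking poles + solar charger + crampons achieves it, using 19 kg.
Any selection reaching 565 contains exactly 4 items.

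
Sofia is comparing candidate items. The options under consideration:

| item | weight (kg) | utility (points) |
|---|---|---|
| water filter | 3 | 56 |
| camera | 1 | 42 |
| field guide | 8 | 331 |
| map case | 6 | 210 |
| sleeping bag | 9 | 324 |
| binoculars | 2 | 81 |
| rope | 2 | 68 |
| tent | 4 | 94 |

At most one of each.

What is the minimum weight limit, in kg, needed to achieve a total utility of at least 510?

Look for the lowest-weight combination reaching 510.
Taking camera + field guide + binoculars + rope gives 522 (≥ 510) for 13 kg.
Below 13 kg the best achievable stays under 510.

13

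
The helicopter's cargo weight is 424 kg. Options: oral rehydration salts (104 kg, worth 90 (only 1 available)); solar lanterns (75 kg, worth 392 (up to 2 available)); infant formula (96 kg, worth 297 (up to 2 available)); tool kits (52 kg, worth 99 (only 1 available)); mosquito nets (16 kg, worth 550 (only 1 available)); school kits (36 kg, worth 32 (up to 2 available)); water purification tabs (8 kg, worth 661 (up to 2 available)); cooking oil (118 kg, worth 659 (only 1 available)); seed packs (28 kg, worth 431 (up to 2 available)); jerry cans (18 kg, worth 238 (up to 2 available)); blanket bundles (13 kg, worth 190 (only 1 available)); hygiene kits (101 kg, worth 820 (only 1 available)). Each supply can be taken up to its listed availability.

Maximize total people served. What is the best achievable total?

5081

Ranking by ratio (people served/kg): water purification tabs 82.62, mosquito nets 34.38, seed packs 15.39, blanket bundles 14.62.
A density-first pass picks tool kits + mosquito nets + 2×water purification tabs + cooking oil + 2×seed packs + 2×jerry cans + blanket bundles + hygiene kits — 4978 at 408 kg.
Dropping tool kits and blanket bundles frees 65 kg; slotting in solar lanterns (75 kg) lifts the total to 5081 at 418 kg.
That's the maximum — no swap from here does better than 5081.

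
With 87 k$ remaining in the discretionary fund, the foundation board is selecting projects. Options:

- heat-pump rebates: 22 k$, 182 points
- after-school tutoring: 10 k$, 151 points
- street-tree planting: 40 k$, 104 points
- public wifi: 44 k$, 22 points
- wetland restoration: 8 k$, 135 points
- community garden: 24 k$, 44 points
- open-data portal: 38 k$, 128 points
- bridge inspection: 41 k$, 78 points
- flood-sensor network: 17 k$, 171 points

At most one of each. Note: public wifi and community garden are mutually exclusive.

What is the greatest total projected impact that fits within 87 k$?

Taking heat-pump rebates + after-school tutoring + wetland restoration + community garden + flood-sensor network: 81 k$ used, 683 in projected impact.
The spare 6 k$ is too small for any remaining project, and no feasible exchange beats 683.

683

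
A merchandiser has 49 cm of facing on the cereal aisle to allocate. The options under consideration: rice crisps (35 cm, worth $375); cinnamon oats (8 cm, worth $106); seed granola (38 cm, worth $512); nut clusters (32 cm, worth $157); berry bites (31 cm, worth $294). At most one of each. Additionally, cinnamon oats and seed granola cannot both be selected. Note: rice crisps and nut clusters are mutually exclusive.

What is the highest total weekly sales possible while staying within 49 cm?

Taking seed granola: 38 cm used, 512 in weekly sales.
Runner-up rice crisps + cinnamon oats tops out at 481.

512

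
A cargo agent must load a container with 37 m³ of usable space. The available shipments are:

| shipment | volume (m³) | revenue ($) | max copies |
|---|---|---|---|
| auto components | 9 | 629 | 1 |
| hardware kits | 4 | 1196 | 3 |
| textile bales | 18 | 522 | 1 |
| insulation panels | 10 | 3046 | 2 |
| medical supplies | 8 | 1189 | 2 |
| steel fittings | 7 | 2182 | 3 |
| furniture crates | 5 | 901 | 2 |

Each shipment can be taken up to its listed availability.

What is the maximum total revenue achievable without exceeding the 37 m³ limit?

10998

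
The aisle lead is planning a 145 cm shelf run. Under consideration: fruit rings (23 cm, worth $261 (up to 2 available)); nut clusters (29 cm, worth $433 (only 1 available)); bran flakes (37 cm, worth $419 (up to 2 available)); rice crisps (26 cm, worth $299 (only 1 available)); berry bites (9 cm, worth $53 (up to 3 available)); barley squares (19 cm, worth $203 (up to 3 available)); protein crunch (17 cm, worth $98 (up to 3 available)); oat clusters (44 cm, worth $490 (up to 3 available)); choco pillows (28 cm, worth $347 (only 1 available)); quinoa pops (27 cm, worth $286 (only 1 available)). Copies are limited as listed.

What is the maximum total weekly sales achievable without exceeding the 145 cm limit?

1760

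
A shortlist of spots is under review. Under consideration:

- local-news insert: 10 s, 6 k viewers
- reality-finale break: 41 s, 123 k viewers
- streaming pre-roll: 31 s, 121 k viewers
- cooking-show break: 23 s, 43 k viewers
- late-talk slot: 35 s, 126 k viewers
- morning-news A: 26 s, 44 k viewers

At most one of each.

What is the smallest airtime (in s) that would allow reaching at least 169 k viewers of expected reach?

Minimise s subject to total expected reach ≥ 169.
Taking cooking-show break + late-talk slot gives 169 (≥ 169) for 58 s.
Below 58 s the best achievable stays under 169.

58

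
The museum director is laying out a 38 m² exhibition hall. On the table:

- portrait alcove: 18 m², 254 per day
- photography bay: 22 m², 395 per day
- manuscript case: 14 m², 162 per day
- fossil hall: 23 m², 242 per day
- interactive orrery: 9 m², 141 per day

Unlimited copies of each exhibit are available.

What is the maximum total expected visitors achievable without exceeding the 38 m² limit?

564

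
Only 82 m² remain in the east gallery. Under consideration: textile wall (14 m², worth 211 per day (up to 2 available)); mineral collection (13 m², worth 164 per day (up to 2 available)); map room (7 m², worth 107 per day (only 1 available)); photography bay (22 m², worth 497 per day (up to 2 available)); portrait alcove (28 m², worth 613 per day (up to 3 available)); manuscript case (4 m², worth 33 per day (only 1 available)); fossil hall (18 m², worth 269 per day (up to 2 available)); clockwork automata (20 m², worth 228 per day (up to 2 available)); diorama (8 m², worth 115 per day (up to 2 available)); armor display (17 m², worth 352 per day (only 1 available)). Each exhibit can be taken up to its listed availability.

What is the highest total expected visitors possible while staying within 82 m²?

The ratio heuristic lands on map room + 2×photography bay + portrait alcove (1714) but leaves 3 m² idle.
Replace map room and photography bay with portrait alcove + manuscript case: the trade gains 42 net, giving 1756 at 82 m².
Every other selection either busts 82 m² or exceeds an availability limit or fails to beat 1756.

1756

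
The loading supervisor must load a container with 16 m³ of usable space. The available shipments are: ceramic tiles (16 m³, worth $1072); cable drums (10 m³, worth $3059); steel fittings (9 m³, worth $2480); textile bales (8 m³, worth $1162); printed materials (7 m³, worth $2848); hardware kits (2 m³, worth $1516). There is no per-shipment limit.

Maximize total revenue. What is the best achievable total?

Taking 8×hardware kits: 16 m³ used, 12128 in revenue.
No other feasible combination exceeds 12128.

12128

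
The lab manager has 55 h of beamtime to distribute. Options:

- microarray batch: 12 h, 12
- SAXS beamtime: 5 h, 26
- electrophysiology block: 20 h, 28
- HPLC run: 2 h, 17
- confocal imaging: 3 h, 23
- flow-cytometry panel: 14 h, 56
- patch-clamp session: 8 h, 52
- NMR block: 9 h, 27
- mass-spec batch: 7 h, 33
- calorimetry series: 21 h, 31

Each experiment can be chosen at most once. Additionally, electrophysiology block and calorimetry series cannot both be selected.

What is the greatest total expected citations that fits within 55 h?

Best packing: SAXS beamtime + HPLC run + confocal imaging + flow-cytometry panel + patch-clamp session + NMR block + mass-spec batch — 48 h, 234 total.
Runner-up microarray batch + HPLC run + confocal imaging + flow-cytometry panel + patch-clamp session + NMR block + mass-spec batch tops out at 220.

234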